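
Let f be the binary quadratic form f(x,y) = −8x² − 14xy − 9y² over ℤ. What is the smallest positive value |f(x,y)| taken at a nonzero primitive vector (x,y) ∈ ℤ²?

translate: b→-2 (≡14 mod 16), so (8,14,9)→(8,-2,3)
flip: (8,-2,3)→(3,2,8)
reduced (well bottom): (3,2,8) with a≤c, −a<b≤a
well minimum |f| = |-3| = 3 (negative-definite)

3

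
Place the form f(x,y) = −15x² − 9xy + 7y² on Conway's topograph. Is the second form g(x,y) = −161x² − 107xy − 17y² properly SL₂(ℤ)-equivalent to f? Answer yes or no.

D₁ = 501, D₂ = 501
river cycle of f (length 8): (7, 9, -15), (-15, 21, 1), (1, 21, -15), (-15, 9, 7), (7, 19, -5), (-5, 21, 3), (3, 21, -5), (-5, 19, 7)
river cycle of g (length 8): (7, 9, -15), (-15, 21, 1), (1, 21, -15), (-15, 9, 7), (7, 19, -5), (-5, 21, 3), (3, 21, -5), (-5, 19, 7)
cycles coincide ⇒ equivalent

yes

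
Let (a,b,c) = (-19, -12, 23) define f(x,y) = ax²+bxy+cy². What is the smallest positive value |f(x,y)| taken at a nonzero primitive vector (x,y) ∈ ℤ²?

descent: ρ → (23,12,-19)  [lands on river]
river: ρ → (-19,26,16)
river: ρ → (16,38,-7)
river: ρ → (-7,32,31)
river: ρ → (31,30,-8)
river: ρ → (-8,34,23)
closes: descent 1, river 6
min |a| on river = 7

7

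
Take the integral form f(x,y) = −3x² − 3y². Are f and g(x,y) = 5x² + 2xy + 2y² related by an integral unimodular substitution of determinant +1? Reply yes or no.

D₁ = -36, D₂ = -36
f is negative-definite; reduce −f:
−f: reduced (well bottom): (3,0,3) with a≤c, −a<b≤a
flip sign back: reduced form of f is (-3,0,-3)
g: flip: (5,2,2)→(2,-2,5)
g: translate: b→2 (≡-2 mod 4), so (2,-2,5)→(2,2,5)
g: reduced (well bottom): (2,2,5) with a≤c, −a<b≤a
reduced forms (-3, 0, -3) vs (2, 2, 5) ⇒ inequivalent

no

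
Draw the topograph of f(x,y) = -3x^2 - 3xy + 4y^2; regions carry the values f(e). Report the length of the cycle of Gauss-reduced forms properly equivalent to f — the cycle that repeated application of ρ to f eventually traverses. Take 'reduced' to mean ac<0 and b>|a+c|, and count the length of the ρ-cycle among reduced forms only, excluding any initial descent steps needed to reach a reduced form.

D = 57, ⌊√D⌋ = 7
descent: ρ → (4,3,-3)  [lands on river]
river: ρ → (-3,3,4)
river: ρ → (4,5,-2)
river: ρ → (-2,7,1)
river: ρ → (1,7,-2)
river: ρ → (-2,5,4)
ρ-cycle length = 6 (tail of 1 descent step not counted)

6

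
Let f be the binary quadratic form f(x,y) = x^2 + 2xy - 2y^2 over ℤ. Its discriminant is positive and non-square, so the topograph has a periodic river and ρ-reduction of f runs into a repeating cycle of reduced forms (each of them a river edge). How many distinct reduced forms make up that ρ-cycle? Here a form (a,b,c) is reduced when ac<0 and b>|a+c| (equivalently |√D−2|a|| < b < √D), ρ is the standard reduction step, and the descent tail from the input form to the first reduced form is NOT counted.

D = 12, ⌊√D⌋ = 3
river: ρ → (-2,2,1)
river: ρ → (1,2,-2)
ρ-cycle length = 2 (tail of 0 descent steps not counted)

2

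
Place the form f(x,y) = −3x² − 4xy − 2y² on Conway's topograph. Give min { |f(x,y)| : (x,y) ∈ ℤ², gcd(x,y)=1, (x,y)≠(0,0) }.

translate: b→-2 (≡4 mod 6), so (3,4,2)→(3,-2,1)
flip: (3,-2,1)→(1,2,3)
translate: b→0 (≡2 mod 2), so (1,2,3)→(1,0,2)
reduced (well bottom): (1,0,2) with a≤c, −a<b≤a
well minimum |f| = |-1| = 1 (negative-definite)

1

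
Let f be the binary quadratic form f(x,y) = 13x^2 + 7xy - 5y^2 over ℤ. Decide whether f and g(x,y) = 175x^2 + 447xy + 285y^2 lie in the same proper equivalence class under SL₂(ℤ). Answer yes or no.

D₁ = 309, D₂ = 309
river cycle of f (length 6): (-5, 13, 7), (7, 15, -3), (-3, 15, 7), (7, 13, -5), (-5, 17, 1), (1, 17, -5)
river cycle of g (length 6): (-5, 13, 7), (7, 15, -3), (-3, 15, 7), (7, 13, -5), (-5, 17, 1), (1, 17, -5)
cycles coincide ⇒ equivalent

yes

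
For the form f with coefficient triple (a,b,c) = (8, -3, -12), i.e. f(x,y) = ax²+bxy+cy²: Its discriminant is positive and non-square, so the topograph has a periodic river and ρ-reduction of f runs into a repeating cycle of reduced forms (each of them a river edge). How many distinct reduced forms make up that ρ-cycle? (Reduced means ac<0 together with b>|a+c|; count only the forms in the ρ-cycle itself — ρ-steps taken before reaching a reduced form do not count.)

D = 393, ⌊√D⌋ = 19
descent: ρ → (-12,3,8)
descent: ρ → (8,13,-7)  [lands on river]
river: ρ → (-7,15,6)
river: ρ → (6,9,-13)
river: ρ → (-13,17,2)
river: ρ → (2,19,-4)
river: ρ → (-4,13,14)
river: ρ → (14,15,-3)
river: ρ → (-3,15,14)
river: ρ → (14,13,-4)
river: ρ → (-4,19,2)
river: ρ → (2,17,-13)
river: ρ → (-13,9,6)
river: ρ → (6,15,-7)
river: ρ → (-7,13,8)
river: ρ → (8,19,-1)
river: ρ → (-1,19,8)
ρ-cycle length = 16 (tail of 2 descent steps not counted)

16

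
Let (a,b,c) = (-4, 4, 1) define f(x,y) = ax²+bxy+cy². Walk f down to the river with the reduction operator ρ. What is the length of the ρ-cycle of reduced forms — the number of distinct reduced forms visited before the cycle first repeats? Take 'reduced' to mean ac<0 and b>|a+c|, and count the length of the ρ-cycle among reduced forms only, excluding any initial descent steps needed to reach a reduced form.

D = 32, ⌊√D⌋ = 5
river: ρ → (1,4,-4)
river: ρ → (-4,4,1)
ρ-cycle length = 2 (tail of 0 descent steps not counted)

2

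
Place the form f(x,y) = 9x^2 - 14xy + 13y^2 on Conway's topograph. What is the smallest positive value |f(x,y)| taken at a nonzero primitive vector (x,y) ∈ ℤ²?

translate: b→4 (≡-14 mod 18), so (9,-14,13)→(9,4,8)
flip: (9,4,8)→(8,-4,9)
reduced (well bottom): (8,-4,9) with a≤c, −a<b≤a
well minimum = a = 8

8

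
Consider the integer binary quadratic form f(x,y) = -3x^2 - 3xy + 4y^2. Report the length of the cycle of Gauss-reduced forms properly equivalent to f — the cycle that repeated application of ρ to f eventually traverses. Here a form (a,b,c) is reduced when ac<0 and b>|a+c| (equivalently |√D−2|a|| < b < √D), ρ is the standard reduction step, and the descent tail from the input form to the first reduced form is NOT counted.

D = 57, ⌊√D⌋ = 7
descent: ρ → (4,3,-3)  [lands on river]
river: ρ → (-3,3,4)
river: ρ → (4,5,-2)
river: ρ → (-2,7,1)
river: ρ → (1,7,-2)
river: ρ → (-2,5,4)
ρ-cycle length = 6 (tail of 1 descent step not counted)

6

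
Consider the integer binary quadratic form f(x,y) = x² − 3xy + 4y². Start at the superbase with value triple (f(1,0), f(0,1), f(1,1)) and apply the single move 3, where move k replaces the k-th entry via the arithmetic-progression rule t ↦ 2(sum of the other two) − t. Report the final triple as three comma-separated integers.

start (1,4,2) = (f(1,0),f(0,1),f(1,1))
replace slot 3: 2·(1+4) − 2 = 8 → (1,4,8)

1,4,8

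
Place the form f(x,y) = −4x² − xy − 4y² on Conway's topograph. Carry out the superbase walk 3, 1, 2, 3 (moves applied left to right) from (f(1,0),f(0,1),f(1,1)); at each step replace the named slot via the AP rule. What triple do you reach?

start (-4,-4,-9) = (f(1,0),f(0,1),f(1,1))
replace slot 3: 2·((-4)+(-4)) − (-9) = -7 → (-4,-4,-7)
replace slot 1: 2·((-4)+(-7)) − (-4) = -18 → (-18,-4,-7)
replace slot 2: 2·((-18)+(-7)) − (-4) = -46 → (-18,-46,-7)
replace slot 3: 2·((-18)+(-46)) − (-7) = -121 → (-18,-46,-121)

-18,-46,-121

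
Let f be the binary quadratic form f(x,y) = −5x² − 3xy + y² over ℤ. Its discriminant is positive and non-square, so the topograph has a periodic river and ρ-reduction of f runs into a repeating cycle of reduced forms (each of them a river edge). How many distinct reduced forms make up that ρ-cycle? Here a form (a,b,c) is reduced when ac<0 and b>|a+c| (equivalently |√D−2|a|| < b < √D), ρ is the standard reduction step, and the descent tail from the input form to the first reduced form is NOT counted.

D = 29, ⌊√D⌋ = 5
descent: ρ → (1,5,-1)  [lands on river]
river: ρ → (-1,5,1)
ρ-cycle length = 2 (tail of 1 descent step not counted)

2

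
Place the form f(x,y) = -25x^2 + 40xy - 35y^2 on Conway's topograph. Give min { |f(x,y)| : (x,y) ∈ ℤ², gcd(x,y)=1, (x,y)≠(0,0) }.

translate: b→10 (≡-40 mod 50), so (25,-40,35)→(25,10,20)
flip: (25,10,20)→(20,-10,25)
reduced (well bottom): (20,-10,25) with a≤c, −a<b≤a
well minimum |f| = |-20| = 20 (negative-definite)

20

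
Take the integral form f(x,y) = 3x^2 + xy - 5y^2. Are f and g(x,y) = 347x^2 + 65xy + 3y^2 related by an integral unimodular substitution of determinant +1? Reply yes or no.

D₁ = 61, D₂ = 61
river cycle of f (length 6): (3, 7, -1), (-1, 7, 3), (3, 5, -3), (-3, 7, 1), (1, 7, -3), (-3, 5, 3)
river cycle of g (length 6): (3, 7, -1), (-1, 7, 3), (3, 5, -3), (-3, 7, 1), (1, 7, -3), (-3, 5, 3)
cycles coincide ⇒ equivalent

yes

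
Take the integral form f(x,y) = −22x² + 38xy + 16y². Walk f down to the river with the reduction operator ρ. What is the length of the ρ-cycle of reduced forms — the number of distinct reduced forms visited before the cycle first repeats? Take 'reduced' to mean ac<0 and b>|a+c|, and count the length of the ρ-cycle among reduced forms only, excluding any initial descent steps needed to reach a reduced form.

D = 2852, ⌊√D⌋ = 53
river: ρ → (16,26,-34)
river: ρ → (-34,42,8)
river: ρ → (8,38,-44)
river: ρ → (-44,50,2)
river: ρ → (2,50,-44)
river: ρ → (-44,38,8)
river: ρ → (8,42,-34)
river: ρ → (-34,26,16)
river: ρ → (16,38,-22)
river: ρ → (-22,50,4)
river: ρ → (4,46,-46)
river: ρ → (-46,46,4)
river: ρ → (4,50,-22)
river: ρ → (-22,38,16)
ρ-cycle length = 14 (tail of 0 descent steps not counted)

14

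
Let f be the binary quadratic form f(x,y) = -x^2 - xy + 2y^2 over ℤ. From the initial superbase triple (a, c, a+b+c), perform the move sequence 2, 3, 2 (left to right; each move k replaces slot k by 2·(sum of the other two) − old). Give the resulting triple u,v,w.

start (-1,2,0) = (f(1,0),f(0,1),f(1,1))
replace slot 2: 2·((-1)+0) − 2 = -4 → (-1,-4,0)
replace slot 3: 2·((-1)+(-4)) − 0 = -10 → (-1,-4,-10)
replace slot 2: 2·((-1)+(-10)) − (-4) = -18 → (-1,-18,-10)

-1,-18,-10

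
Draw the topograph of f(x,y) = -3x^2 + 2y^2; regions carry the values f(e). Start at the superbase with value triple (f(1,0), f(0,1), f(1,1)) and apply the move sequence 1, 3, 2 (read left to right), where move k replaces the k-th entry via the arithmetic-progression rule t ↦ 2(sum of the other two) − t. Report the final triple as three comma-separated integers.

start (-3,2,-1) = (f(1,0),f(0,1),f(1,1))
replace slot 1: 2·(2+(-1)) − (-3) = 5 → (5,2,-1)
replace slot 3: 2·(5+2) − (-1) = 15 → (5,2,15)
replace slot 2: 2·(5+15) − 2 = 38 → (5,38,15)

5,38,15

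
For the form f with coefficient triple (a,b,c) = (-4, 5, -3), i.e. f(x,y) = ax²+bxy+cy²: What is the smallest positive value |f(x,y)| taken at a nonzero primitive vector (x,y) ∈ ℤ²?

translate: b→3 (≡-5 mod 8), so (4,-5,3)→(4,3,2)
flip: (4,3,2)→(2,-3,4)
translate: b→1 (≡-3 mod 4), so (2,-3,4)→(2,1,3)
reduced (well bottom): (2,1,3) with a≤c, −a<b≤a
well minimum |f| = |-2| = 2 (negative-definite)

2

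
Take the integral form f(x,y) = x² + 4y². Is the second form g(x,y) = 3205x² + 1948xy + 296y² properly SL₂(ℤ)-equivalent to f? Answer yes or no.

D₁ = -16, D₂ = -16
f: reduced (well bottom): (1,0,4) with a≤c, −a<b≤a
g: flip: (3205,1948,296)→(296,-1948,3205)
g: translate: b→-172 (≡-1948 mod 592), so (296,-1948,3205)→(296,-172,25)
g: flip: (296,-172,25)→(25,172,296)
g: translate: b→22 (≡172 mod 50), so (25,172,296)→(25,22,5)
g: flip: (25,22,5)→(5,-22,25)
g: translate: b→-2 (≡-22 mod 10), so (5,-22,25)→(5,-2,1)
g: flip: (5,-2,1)→(1,2,5)
g: translate: b→0 (≡2 mod 2), so (1,2,5)→(1,0,4)
g: reduced (well bottom): (1,0,4) with a≤c, −a<b≤a
reduced forms (1, 0, 4) vs (1, 0, 4) ⇒ equivalent

yes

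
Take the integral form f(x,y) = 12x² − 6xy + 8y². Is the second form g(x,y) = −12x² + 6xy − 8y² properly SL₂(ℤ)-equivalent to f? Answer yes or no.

D₁ = -348, D₂ = -348
f: flip: (12,-6,8)→(8,6,12)
f: reduced (well bottom): (8,6,12) with a≤c, −a<b≤a
g is negative-definite; reduce −g:
−g: flip: (12,-6,8)→(8,6,12)
−g: reduced (well bottom): (8,6,12) with a≤c, −a<b≤a
flip sign back: reduced form of g is (-8,-6,-12)
reduced forms (8, 6, 12) vs (-8, -6, -12) ⇒ inequivalent

no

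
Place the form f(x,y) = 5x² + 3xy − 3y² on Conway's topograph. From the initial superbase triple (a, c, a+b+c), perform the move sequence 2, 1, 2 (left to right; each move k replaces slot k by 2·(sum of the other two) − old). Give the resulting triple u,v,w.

start (5,-3,5) = (f(1,0),f(0,1),f(1,1))
replace slot 2: 2·(5+5) − (-3) = 23 → (5,23,5)
replace slot 1: 2·(23+5) − 5 = 51 → (51,23,5)
replace slot 2: 2·(51+5) − 23 = 89 → (51,89,5)

51,89,5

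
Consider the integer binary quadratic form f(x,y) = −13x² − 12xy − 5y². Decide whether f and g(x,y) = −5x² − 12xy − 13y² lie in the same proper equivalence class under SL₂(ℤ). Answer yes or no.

D₁ = -116, D₂ = -116
f is negative-definite; reduce −f:
−f: flip: (13,12,5)→(5,-12,13)
−f: translate: b→-2 (≡-12 mod 10), so (5,-12,13)→(5,-2,6)
−f: reduced (well bottom): (5,-2,6) with a≤c, −a<b≤a
flip sign back: reduced form of f is (-5,2,-6)
g is negative-definite; reduce −g:
−g: translate: b→2 (≡12 mod 10), so (5,12,13)→(5,2,6)
−g: reduced (well bottom): (5,2,6) with a≤c, −a<b≤a
flip sign back: reduced form of g is (-5,-2,-6)
reduced forms (-5, 2, -6) vs (-5, -2, -6) ⇒ inequivalent

no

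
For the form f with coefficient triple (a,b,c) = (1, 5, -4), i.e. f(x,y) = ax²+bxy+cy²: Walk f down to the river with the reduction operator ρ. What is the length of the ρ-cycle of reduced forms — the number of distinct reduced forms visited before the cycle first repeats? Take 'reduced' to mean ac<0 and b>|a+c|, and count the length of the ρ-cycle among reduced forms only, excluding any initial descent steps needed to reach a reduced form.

D = 41, ⌊√D⌋ = 6
river: ρ → (-4,3,2)
river: ρ → (2,5,-2)
river: ρ → (-2,3,4)
river: ρ → (4,5,-1)
river: ρ → (-1,5,4)
river: ρ → (4,3,-2)
river: ρ → (-2,5,2)
river: ρ → (2,3,-4)
river: ρ → (-4,5,1)
river: ρ → (1,5,-4)
ρ-cycle length = 10 (tail of 0 descent steps not counted)

10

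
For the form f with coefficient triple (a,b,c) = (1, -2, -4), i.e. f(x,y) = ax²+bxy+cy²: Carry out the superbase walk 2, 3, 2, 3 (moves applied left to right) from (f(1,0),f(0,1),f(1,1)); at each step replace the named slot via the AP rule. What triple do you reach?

start (1,-4,-5) = (f(1,0),f(0,1),f(1,1))
replace slot 2: 2·(1+(-5)) − (-4) = -4 → (1,-4,-5)
replace slot 3: 2·(1+(-4)) − (-5) = -1 → (1,-4,-1)
replace slot 2: 2·(1+(-1)) − (-4) = 4 → (1,4,-1)
replace slot 3: 2·(1+4) − (-1) = 11 → (1,4,11)

1,4,11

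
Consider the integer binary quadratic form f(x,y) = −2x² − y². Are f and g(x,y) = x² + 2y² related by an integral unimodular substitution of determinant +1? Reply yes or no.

D₁ = -8, D₂ = -8
f is negative-definite; reduce −f:
−f: flip: (2,0,1)→(1,0,2)
−f: reduced (well bottom): (1,0,2) with a≤c, −a<b≤a
flip sign back: reduced form of f is (-1,0,-2)
g: reduced (well bottom): (1,0,2) with a≤c, −a<b≤a
reduced forms (-1, 0, -2) vs (1, 0, 2) ⇒ inequivalent

no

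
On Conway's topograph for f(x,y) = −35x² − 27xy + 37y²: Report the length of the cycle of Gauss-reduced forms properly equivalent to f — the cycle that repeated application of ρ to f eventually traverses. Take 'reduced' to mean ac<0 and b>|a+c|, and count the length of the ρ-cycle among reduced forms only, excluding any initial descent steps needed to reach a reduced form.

D = 5909, ⌊√D⌋ = 76
descent: ρ → (37,27,-35)  [lands on river]
river: ρ → (-35,43,29)
river: ρ → (29,73,-5)
river: ρ → (-5,67,71)
river: ρ → (71,75,-1)
river: ρ → (-1,75,71)
river: ρ → (71,67,-5)
river: ρ → (-5,73,29)
river: ρ → (29,43,-35)
river: ρ → (-35,27,37)
river: ρ → (37,47,-25)
river: ρ → (-25,53,31)
river: ρ → (31,71,-7)
river: ρ → (-7,69,41)
river: ρ → (41,13,-35)
river: ρ → (-35,57,19)
river: ρ → (19,57,-35)
river: ρ → (-35,13,41)
river: ρ → (41,69,-7)
river: ρ → (-7,71,31)
river: ρ → (31,53,-25)
river: ρ → (-25,47,37)
ρ-cycle length = 22 (tail of 1 descent step not counted)

22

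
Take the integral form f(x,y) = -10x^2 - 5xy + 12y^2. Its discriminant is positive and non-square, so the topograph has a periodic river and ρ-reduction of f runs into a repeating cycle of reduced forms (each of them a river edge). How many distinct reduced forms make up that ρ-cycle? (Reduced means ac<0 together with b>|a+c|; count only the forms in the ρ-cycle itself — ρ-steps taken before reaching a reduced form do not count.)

D = 505, ⌊√D⌋ = 22
descent: ρ → (12,5,-10)  [lands on river]
river: ρ → (-10,15,7)
river: ρ → (7,13,-12)
river: ρ → (-12,11,8)
river: ρ → (8,21,-2)
river: ρ → (-2,19,18)
river: ρ → (18,17,-3)
river: ρ → (-3,19,12)
ρ-cycle length = 8 (tail of 1 descent step not counted)

8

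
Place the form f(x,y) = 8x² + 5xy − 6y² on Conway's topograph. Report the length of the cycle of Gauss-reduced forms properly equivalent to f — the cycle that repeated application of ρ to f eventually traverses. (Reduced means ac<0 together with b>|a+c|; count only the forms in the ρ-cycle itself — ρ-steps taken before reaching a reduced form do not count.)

D = 217, ⌊√D⌋ = 14
river: ρ → (-6,7,7)
river: ρ → (7,7,-6)
river: ρ → (-6,5,8)
river: ρ → (8,11,-3)
river: ρ → (-3,13,4)
river: ρ → (4,11,-6)
river: ρ → (-6,13,2)
river: ρ → (2,11,-12)
river: ρ → (-12,13,1)
river: ρ → (1,13,-12)
river: ρ → (-12,11,2)
river: ρ → (2,13,-6)
river: ρ → (-6,11,4)
river: ρ → (4,13,-3)
river: ρ → (-3,11,8)
river: ρ → (8,5,-6)
ρ-cycle length = 16 (tail of 0 descent steps not counted)

16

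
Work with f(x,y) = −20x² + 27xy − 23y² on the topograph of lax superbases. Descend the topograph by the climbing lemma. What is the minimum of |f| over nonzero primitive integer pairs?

translate: b→13 (≡-27 mod 40), so (20,-27,23)→(20,13,16)
flip: (20,13,16)→(16,-13,20)
reduced (well bottom): (16,-13,20) with a≤c, −a<b≤a
well minimum |f| = |-16| = 16 (negative-definite)

16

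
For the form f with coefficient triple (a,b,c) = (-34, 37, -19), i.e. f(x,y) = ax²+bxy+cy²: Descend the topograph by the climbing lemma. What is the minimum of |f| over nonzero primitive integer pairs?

translate: b→31 (≡-37 mod 68), so (34,-37,19)→(34,31,16)
flip: (34,31,16)→(16,-31,34)
translate: b→1 (≡-31 mod 32), so (16,-31,34)→(16,1,19)
reduced (well bottom): (16,1,19) with a≤c, −a<b≤a
well minimum |f| = |-16| = 16 (negative-definite)

16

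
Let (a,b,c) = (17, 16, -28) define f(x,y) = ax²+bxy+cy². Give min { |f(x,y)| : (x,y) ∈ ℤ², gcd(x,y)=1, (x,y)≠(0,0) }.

river: ρ → (-28,40,5)
river: ρ → (5,40,-28)
river: ρ → (-28,16,17)
river: ρ → (17,18,-27)
river: ρ → (-27,36,8)
river: ρ → (8,44,-7)
river: ρ → (-7,40,20)
river: ρ → (20,40,-7)
river: ρ → (-7,44,8)
river: ρ → (8,36,-27)
river: ρ → (-27,18,17)
river: ρ → (17,16,-28)
closes: descent 0, river 12
min |a| on river = 5

5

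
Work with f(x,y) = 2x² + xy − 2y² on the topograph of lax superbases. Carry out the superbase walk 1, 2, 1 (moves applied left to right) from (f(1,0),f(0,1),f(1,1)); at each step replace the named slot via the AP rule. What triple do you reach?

start (2,-2,1) = (f(1,0),f(0,1),f(1,1))
replace slot 1: 2·((-2)+1) − 2 = -4 → (-4,-2,1)
replace slot 2: 2·((-4)+1) − (-2) = -4 → (-4,-4,1)
replace slot 1: 2·((-4)+1) − (-4) = -2 → (-2,-4,1)

-2,-4,1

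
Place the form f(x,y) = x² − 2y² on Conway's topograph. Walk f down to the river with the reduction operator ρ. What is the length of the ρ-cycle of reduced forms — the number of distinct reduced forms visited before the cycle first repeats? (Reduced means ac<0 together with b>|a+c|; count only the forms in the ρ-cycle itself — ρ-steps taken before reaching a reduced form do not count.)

D = 8, ⌊√D⌋ = 2
descent: ρ → (-2,0,1)
descent: ρ → (1,2,-1)  [lands on river]
river: ρ → (-1,2,1)
ρ-cycle length = 2 (tail of 2 descent steps not counted)

2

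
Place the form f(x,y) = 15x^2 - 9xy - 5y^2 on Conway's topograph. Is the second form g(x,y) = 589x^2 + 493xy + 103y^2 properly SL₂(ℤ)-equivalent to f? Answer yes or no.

D₁ = 381, D₂ = 381
river cycle of f (length 6): (-5, 19, 1), (1, 19, -5), (-5, 11, 13), (13, 15, -3), (-3, 15, 13), (13, 11, -5)
river cycle of g (length 6): (-5, 19, 1), (1, 19, -5), (-5, 11, 13), (13, 15, -3), (-3, 15, 13), (13, 11, -5)
cycles coincide ⇒ equivalent

yes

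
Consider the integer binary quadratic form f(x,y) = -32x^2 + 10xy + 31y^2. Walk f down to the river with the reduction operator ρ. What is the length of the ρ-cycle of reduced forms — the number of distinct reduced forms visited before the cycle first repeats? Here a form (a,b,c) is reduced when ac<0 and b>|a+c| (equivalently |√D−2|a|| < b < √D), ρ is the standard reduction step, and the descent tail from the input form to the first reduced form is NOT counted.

D = 4068, ⌊√D⌋ = 63
river: ρ → (31,52,-11)
river: ρ → (-11,58,16)
river: ρ → (16,38,-41)
river: ρ → (-41,44,13)
river: ρ → (13,60,-9)
river: ρ → (-9,48,49)
river: ρ → (49,50,-8)
river: ρ → (-8,62,7)
river: ρ → (7,50,-56)
river: ρ → (-56,62,1)
river: ρ → (1,62,-56)
river: ρ → (-56,50,7)
river: ρ → (7,62,-8)
river: ρ → (-8,50,49)
river: ρ → (49,48,-9)
river: ρ → (-9,60,13)
river: ρ → (13,44,-41)
river: ρ → (-41,38,16)
river: ρ → (16,58,-11)
river: ρ → (-11,52,31)
river: ρ → (31,10,-32)
river: ρ → (-32,54,9)
river: ρ → (9,54,-32)
river: ρ → (-32,10,31)
ρ-cycle length = 24 (tail of 0 descent steps not counted)

24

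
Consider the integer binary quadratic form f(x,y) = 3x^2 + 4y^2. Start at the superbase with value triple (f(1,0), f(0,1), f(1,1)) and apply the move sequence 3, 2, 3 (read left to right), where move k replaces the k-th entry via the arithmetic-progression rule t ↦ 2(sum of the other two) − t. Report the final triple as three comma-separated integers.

start (3,4,7) = (f(1,0),f(0,1),f(1,1))
replace slot 3: 2·(3+4) − 7 = 7 → (3,4,7)
replace slot 2: 2·(3+7) − 4 = 16 → (3,16,7)
replace slot 3: 2·(3+16) − 7 = 31 → (3,16,31)

3,16,31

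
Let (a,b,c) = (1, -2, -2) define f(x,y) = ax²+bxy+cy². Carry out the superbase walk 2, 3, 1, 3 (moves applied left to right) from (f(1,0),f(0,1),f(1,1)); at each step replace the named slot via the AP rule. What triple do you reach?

start (1,-2,-3) = (f(1,0),f(0,1),f(1,1))
replace slot 2: 2·(1+(-3)) − (-2) = -2 → (1,-2,-3)
replace slot 3: 2·(1+(-2)) − (-3) = 1 → (1,-2,1)
replace slot 1: 2·((-2)+1) − 1 = -3 → (-3,-2,1)
replace slot 3: 2·((-3)+(-2)) − 1 = -11 → (-3,-2,-11)

-3,-2,-11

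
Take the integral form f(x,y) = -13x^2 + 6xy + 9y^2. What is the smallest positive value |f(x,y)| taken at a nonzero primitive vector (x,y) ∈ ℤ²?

river: ρ → (9,12,-10)
river: ρ → (-10,8,11)
river: ρ → (11,14,-7)
river: ρ → (-7,14,11)
river: ρ → (11,8,-10)
river: ρ → (-10,12,9)
river: ρ → (9,6,-13)
river: ρ → (-13,20,2)
river: ρ → (2,20,-13)
river: ρ → (-13,6,9)
closes: descent 0, river 10
min |a| on river = 2

2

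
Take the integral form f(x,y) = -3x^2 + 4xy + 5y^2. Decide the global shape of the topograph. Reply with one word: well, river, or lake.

D = b²−4ac = 4² − 4·(-3)·5 = 76
D > 0 non-square ⇒ indefinite ⇒ periodic river

river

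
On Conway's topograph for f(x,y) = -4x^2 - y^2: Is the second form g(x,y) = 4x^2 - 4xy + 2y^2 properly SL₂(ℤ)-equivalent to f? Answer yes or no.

D₁ = -16, D₂ = -16
f is negative-definite; reduce −f:
−f: flip: (4,0,1)→(1,0,4)
−f: reduced (well bottom): (1,0,4) with a≤c, −a<b≤a
flip sign back: reduced form of f is (-1,0,-4)
g: translate: b→4 (≡-4 mod 8), so (4,-4,2)→(4,4,2)
g: flip: (4,4,2)→(2,-4,4)
g: translate: b→0 (≡-4 mod 4), so (2,-4,4)→(2,0,2)
g: reduced (well bottom): (2,0,2) with a≤c, −a<b≤a
reduced forms (-1, 0, -4) vs (2, 0, 2) ⇒ inequivalent

no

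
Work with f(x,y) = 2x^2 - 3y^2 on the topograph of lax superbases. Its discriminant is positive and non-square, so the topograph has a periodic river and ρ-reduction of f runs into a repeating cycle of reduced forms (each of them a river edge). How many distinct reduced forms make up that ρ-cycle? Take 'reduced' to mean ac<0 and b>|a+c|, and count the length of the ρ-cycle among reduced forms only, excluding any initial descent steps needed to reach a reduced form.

D = 24, ⌊√D⌋ = 4
descent: ρ → (-3,0,2)
descent: ρ → (2,4,-1)  [lands on river]
river: ρ → (-1,4,2)
ρ-cycle length = 2 (tail of 2 descent steps not counted)

2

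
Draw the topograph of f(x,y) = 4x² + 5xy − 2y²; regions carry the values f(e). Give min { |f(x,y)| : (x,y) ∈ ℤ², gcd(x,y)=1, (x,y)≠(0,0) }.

river: ρ → (-2,7,1)
river: ρ → (1,7,-2)
river: ρ → (-2,5,4)
river: ρ → (4,3,-3)
river: ρ → (-3,3,4)
river: ρ → (4,5,-2)
closes: descent 0, river 6
min |a| on river = 1

1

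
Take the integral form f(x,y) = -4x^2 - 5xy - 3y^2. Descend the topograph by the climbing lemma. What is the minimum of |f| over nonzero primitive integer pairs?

translate: b→-3 (≡5 mod 8), so (4,5,3)→(4,-3,2)
flip: (4,-3,2)→(2,3,4)
translate: b→-1 (≡3 mod 4), so (2,3,4)→(2,-1,3)
reduced (well bottom): (2,-1,3) with a≤c, −a<b≤a
well minimum |f| = |-2| = 2 (negative-definite)

2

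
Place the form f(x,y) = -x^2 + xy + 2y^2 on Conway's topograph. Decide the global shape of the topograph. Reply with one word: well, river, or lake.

D = b²−4ac = 1² − 4·(-1)·2 = 9
D = 3² is a perfect square ⇒ form factors over ℤ ⇒ lakes

lake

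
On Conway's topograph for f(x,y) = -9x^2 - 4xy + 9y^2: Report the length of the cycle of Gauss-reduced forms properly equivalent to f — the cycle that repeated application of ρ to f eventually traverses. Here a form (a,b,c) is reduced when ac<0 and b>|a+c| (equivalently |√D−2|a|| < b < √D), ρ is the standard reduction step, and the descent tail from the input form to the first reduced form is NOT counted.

D = 340, ⌊√D⌋ = 18
descent: ρ → (9,4,-9)  [lands on river]
river: ρ → (-9,14,4)
river: ρ → (4,18,-1)
river: ρ → (-1,18,4)
river: ρ → (4,14,-9)
river: ρ → (-9,4,9)
river: ρ → (9,14,-4)
river: ρ → (-4,18,1)
river: ρ → (1,18,-4)
river: ρ → (-4,14,9)
ρ-cycle length = 10 (tail of 1 descent step not counted)

10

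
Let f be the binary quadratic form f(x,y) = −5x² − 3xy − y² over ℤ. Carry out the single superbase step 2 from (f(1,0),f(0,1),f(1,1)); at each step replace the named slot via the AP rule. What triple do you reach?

start (-5,-1,-9) = (f(1,0),f(0,1),f(1,1))
replace slot 2: 2·((-5)+(-9)) − (-1) = -27 → (-5,-27,-9)

-5,-27,-9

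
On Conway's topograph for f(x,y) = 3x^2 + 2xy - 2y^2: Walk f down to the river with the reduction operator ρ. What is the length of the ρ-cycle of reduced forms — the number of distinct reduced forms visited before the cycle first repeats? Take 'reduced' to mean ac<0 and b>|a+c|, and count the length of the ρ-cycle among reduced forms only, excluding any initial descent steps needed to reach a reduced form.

D = 28, ⌊√D⌋ = 5
river: ρ → (-2,2,3)
river: ρ → (3,4,-1)
river: ρ → (-1,4,3)
river: ρ → (3,2,-2)
ρ-cycle length = 4 (tail of 0 descent steps not counted)

4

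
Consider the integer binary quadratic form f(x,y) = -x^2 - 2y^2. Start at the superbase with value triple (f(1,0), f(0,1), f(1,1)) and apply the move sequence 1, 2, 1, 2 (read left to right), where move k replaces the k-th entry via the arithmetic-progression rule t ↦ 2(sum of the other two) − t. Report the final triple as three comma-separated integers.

start (-1,-2,-3) = (f(1,0),f(0,1),f(1,1))
replace slot 1: 2·((-2)+(-3)) − (-1) = -9 → (-9,-2,-3)
replace slot 2: 2·((-9)+(-3)) − (-2) = -22 → (-9,-22,-3)
replace slot 1: 2·((-22)+(-3)) − (-9) = -41 → (-41,-22,-3)
replace slot 2: 2·((-41)+(-3)) − (-22) = -66 → (-41,-66,-3)

-41,-66,-3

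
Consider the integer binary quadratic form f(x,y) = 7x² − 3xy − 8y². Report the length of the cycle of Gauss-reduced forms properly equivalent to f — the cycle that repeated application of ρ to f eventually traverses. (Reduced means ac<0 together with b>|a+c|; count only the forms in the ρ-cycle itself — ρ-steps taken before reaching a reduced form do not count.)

D = 233, ⌊√D⌋ = 15
descent: ρ → (-8,3,7)  [lands on river]
river: ρ → (7,11,-4)
river: ρ → (-4,13,4)
river: ρ → (4,11,-7)
river: ρ → (-7,3,8)
river: ρ → (8,13,-2)
river: ρ → (-2,15,1)
river: ρ → (1,15,-2)
river: ρ → (-2,13,8)
river: ρ → (8,3,-7)
river: ρ → (-7,11,4)
river: ρ → (4,13,-4)
river: ρ → (-4,11,7)
river: ρ → (7,3,-8)
river: ρ → (-8,13,2)
river: ρ → (2,15,-1)
river: ρ → (-1,15,2)
river: ρ → (2,13,-8)
ρ-cycle length = 18 (tail of 1 descent step not counted)

18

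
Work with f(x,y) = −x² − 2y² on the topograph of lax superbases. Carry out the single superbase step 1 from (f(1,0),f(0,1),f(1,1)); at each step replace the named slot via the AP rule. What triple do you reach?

start (-1,-2,-3) = (f(1,0),f(0,1),f(1,1))
replace slot 1: 2·((-2)+(-3)) − (-1) = -9 → (-9,-2,-3)

-9,-2,-3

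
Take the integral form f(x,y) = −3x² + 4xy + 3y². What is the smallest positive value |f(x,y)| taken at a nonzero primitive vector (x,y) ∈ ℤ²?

river: ρ → (3,2,-4)
river: ρ → (-4,6,1)
river: ρ → (1,6,-4)
river: ρ → (-4,2,3)
river: ρ → (3,4,-3)
river: ρ → (-3,2,4)
river: ρ → (4,6,-1)
river: ρ → (-1,6,4)
river: ρ → (4,2,-3)
river: ρ → (-3,4,3)
closes: descent 0, river 10
min |a| on river = 1

1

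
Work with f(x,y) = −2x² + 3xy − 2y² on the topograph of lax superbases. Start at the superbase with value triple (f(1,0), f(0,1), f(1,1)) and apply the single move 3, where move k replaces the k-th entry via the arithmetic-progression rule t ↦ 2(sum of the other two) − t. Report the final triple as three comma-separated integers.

start (-2,-2,-1) = (f(1,0),f(0,1),f(1,1))
replace slot 3: 2·((-2)+(-2)) − (-1) = -7 → (-2,-2,-7)

-2,-2,-7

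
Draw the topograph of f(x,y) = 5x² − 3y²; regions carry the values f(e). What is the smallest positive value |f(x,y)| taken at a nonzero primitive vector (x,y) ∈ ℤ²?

descent: ρ → (-3,6,2)  [lands on river]
river: ρ → (2,6,-3)
closes: descent 1, river 2
min |a| on river = 2

2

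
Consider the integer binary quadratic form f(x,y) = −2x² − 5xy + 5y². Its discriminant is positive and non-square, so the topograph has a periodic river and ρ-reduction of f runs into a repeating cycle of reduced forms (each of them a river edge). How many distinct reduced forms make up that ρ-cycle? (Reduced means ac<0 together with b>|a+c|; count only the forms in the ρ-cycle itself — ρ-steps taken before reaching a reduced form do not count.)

D = 65, ⌊√D⌋ = 8
descent: ρ → (5,5,-2)  [lands on river]
river: ρ → (-2,7,2)
river: ρ → (2,5,-5)
river: ρ → (-5,5,2)
river: ρ → (2,7,-2)
river: ρ → (-2,5,5)
ρ-cycle length = 6 (tail of 1 descent step not counted)

6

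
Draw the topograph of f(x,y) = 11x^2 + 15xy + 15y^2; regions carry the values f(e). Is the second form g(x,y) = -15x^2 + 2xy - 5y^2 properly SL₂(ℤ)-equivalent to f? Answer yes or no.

D₁ = -435, D₂ = -296
discriminants differ ⇒ not SL₂(ℤ)-equivalent

no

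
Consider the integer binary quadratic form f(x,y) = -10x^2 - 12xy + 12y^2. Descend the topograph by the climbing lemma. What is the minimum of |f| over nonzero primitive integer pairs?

descent: ρ → (12,12,-10)  [lands on river]
river: ρ → (-10,8,14)
river: ρ → (14,20,-4)
river: ρ → (-4,20,14)
river: ρ → (14,8,-10)
river: ρ → (-10,12,12)
closes: descent 1, river 6
min |a| on river = 4

4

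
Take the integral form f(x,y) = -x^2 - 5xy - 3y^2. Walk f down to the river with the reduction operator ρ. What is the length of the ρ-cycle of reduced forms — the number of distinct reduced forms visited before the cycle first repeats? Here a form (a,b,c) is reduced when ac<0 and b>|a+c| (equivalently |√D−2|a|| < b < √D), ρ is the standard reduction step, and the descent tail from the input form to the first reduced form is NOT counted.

D = 13, ⌊√D⌋ = 3
descent: ρ → (-3,-1,1)
descent: ρ → (1,3,-1)  [lands on river]
river: ρ → (-1,3,1)
ρ-cycle length = 2 (tail of 2 descent steps not counted)

2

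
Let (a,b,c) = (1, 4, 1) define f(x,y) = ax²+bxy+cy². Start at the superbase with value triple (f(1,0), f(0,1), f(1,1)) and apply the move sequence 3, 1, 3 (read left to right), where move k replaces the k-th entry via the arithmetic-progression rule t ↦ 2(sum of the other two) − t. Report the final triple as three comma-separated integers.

start (1,1,6) = (f(1,0),f(0,1),f(1,1))
replace slot 3: 2·(1+1) − 6 = -2 → (1,1,-2)
replace slot 1: 2·(1+(-2)) − 1 = -3 → (-3,1,-2)
replace slot 3: 2·((-3)+1) − (-2) = -2 → (-3,1,-2)

-3,1,-2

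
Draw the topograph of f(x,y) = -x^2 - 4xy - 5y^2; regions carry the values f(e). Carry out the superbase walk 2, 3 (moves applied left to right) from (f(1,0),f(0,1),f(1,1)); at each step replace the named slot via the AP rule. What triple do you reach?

start (-1,-5,-10) = (f(1,0),f(0,1),f(1,1))
replace slot 2: 2·((-1)+(-10)) − (-5) = -17 → (-1,-17,-10)
replace slot 3: 2·((-1)+(-17)) − (-10) = -26 → (-1,-17,-26)

-1,-17,-26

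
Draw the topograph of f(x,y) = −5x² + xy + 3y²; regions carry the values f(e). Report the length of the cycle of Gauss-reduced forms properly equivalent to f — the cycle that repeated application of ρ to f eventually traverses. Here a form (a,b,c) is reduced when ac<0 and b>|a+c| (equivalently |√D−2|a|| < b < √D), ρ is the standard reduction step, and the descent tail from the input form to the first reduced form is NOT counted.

D = 61, ⌊√D⌋ = 7
descent: ρ → (3,5,-3)  [lands on river]
river: ρ → (-3,7,1)
river: ρ → (1,7,-3)
river: ρ → (-3,5,3)
river: ρ → (3,7,-1)
river: ρ → (-1,7,3)
ρ-cycle length = 6 (tail of 1 descent step not counted)

6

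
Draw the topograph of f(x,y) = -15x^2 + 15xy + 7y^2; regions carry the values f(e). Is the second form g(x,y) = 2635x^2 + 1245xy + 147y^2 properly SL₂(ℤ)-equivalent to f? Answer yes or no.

D₁ = 645, D₂ = 645
river cycle of f (length 6): (7, 13, -17), (-17, 21, 3), (3, 21, -17), (-17, 13, 7), (7, 15, -15), (-15, 15, 7)
river cycle of g (length 6): (7, 13, -17), (-17, 21, 3), (3, 21, -17), (-17, 13, 7), (7, 15, -15), (-15, 15, 7)
cycles coincide ⇒ equivalent

yes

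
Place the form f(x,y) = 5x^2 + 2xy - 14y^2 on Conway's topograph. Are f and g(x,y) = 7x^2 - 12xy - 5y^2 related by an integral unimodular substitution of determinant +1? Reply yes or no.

D₁ = 284, D₂ = 284
river cycle of f (length 8): (5, 12, -7), (-7, 16, 1), (1, 16, -7), (-7, 12, 5), (5, 8, -11), (-11, 14, 2), (2, 14, -11), (-11, 8, 5)
river cycle of g (length 8): (-5, 12, 7), (7, 16, -1), (-1, 16, 7), (7, 12, -5), (-5, 8, 11), (11, 14, -2), (-2, 14, 11), (11, 8, -5)
cycles differ ⇒ inequivalent

no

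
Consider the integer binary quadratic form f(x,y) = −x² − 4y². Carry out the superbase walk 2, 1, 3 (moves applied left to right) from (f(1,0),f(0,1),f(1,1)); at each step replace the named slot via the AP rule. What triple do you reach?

start (-1,-4,-5) = (f(1,0),f(0,1),f(1,1))
replace slot 2: 2·((-1)+(-5)) − (-4) = -8 → (-1,-8,-5)
replace slot 1: 2·((-8)+(-5)) − (-1) = -25 → (-25,-8,-5)
replace slot 3: 2·((-25)+(-8)) − (-5) = -61 → (-25,-8,-61)

-25,-8,-61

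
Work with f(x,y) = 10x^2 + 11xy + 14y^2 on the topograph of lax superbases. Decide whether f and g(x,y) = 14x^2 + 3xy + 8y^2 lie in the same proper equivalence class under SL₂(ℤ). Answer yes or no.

D₁ = -439, D₂ = -439
f: translate: b→-9 (≡11 mod 20), so (10,11,14)→(10,-9,13)
f: reduced (well bottom): (10,-9,13) with a≤c, −a<b≤a
g: flip: (14,3,8)→(8,-3,14)
g: reduced (well bottom): (8,-3,14) with a≤c, −a<b≤a
reduced forms (10, -9, 13) vs (8, -3, 14) ⇒ inequivalent

no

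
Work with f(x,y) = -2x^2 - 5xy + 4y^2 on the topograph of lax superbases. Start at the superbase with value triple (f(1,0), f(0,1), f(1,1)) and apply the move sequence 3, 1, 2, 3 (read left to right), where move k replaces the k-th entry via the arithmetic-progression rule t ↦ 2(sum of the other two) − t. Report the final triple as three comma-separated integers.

start (-2,4,-3) = (f(1,0),f(0,1),f(1,1))
replace slot 3: 2·((-2)+4) − (-3) = 7 → (-2,4,7)
replace slot 1: 2·(4+7) − (-2) = 24 → (24,4,7)
replace slot 2: 2·(24+7) − 4 = 58 → (24,58,7)
replace slot 3: 2·(24+58) − 7 = 157 → (24,58,157)

24,58,157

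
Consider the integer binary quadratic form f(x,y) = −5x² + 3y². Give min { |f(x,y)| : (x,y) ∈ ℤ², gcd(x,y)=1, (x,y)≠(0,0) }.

descent: ρ → (3,6,-2)  [lands on river]
river: ρ → (-2,6,3)
closes: descent 1, river 2
min |a| on river = 2

2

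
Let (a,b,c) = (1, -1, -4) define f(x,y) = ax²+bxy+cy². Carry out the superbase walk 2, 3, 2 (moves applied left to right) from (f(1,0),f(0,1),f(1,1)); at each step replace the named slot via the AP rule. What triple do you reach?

start (1,-4,-4) = (f(1,0),f(0,1),f(1,1))
replace slot 2: 2·(1+(-4)) − (-4) = -2 → (1,-2,-4)
replace slot 3: 2·(1+(-2)) − (-4) = 2 → (1,-2,2)
replace slot 2: 2·(1+2) − (-2) = 8 → (1,8,2)

1,8,2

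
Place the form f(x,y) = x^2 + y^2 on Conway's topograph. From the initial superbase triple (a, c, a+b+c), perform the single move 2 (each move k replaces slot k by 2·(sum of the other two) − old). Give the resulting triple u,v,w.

start (1,1,2) = (f(1,0),f(0,1),f(1,1))
replace slot 2: 2·(1+2) − 1 = 5 → (1,5,2)

1,5,2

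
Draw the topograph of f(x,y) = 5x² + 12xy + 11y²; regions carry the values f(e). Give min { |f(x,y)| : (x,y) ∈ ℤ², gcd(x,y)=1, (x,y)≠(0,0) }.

translate: b→2 (≡12 mod 10), so (5,12,11)→(5,2,4)
flip: (5,2,4)→(4,-2,5)
reduced (well bottom): (4,-2,5) with a≤c, −a<b≤a
well minimum = a = 4

4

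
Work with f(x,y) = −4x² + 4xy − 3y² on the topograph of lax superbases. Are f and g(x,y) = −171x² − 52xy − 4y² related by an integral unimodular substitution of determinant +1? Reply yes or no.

D₁ = -32, D₂ = -32
f is negative-definite; reduce −f:
−f: translate: b→4 (≡-4 mod 8), so (4,-4,3)→(4,4,3)
−f: flip: (4,4,3)→(3,-4,4)
−f: translate: b→2 (≡-4 mod 6), so (3,-4,4)→(3,2,3)
−f: reduced (well bottom): (3,2,3) with a≤c, −a<b≤a
flip sign back: reduced form of f is (-3,-2,-3)
g is negative-definite; reduce −g:
−g: flip: (171,52,4)→(4,-52,171)
−g: translate: b→4 (≡-52 mod 8), so (4,-52,171)→(4,4,3)
−g: flip: (4,4,3)→(3,-4,4)
−g: translate: b→2 (≡-4 mod 6), so (3,-4,4)→(3,2,3)
−g: reduced (well bottom): (3,2,3) with a≤c, −a<b≤a
flip sign back: reduced form of g is (-3,-2,-3)
reduced forms (-3, -2, -3) vs (-3, -2, -3) ⇒ equivalent

yes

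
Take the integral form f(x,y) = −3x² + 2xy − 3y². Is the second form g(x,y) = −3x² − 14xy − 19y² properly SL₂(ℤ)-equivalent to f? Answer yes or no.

D₁ = -32, D₂ = -32
f is negative-definite; reduce −f:
−f: flip: (3,-2,3)→(3,2,3)
−f: reduced (well bottom): (3,2,3) with a≤c, −a<b≤a
flip sign back: reduced form of f is (-3,-2,-3)
g is negative-definite; reduce −g:
−g: translate: b→2 (≡14 mod 6), so (3,14,19)→(3,2,3)
−g: reduced (well bottom): (3,2,3) with a≤c, −a<b≤a
flip sign back: reduced form of g is (-3,-2,-3)
reduced forms (-3, -2, -3) vs (-3, -2, -3) ⇒ equivalent

yes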